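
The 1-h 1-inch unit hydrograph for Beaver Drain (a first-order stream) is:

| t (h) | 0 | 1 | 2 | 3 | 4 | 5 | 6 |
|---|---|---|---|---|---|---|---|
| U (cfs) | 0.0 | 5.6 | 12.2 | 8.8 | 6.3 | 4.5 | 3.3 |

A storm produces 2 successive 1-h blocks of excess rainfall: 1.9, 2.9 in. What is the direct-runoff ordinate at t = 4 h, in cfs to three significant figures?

Q ≈ 37.5 cfs

By discrete convolution, Q_j = Σ (P_i / 1 in) · U_{j−i}.
At t = 4 h (j=4): Q = (1.9/1)·6.3 + (2.9/1)·8.8 = 37.5 cfs.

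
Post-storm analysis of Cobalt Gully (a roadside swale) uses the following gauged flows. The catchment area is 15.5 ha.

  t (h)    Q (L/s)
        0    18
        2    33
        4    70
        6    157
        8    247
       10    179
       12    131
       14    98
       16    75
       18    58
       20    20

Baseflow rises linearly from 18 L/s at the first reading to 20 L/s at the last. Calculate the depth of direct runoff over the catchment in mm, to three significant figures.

Direct runoff: 0.00, 14.80, 51.60, 138.40, 228.20, 160.00, 111.80, 78.60, 55.40, 38.20, 0.00 L/s; ΣQ_DR = 877.0 L/s.
V = ΣQ_DR · Δt = 877.0 × 7200 s = 6.314 × 10^6 L.
Over A = 15.5 ha, depth = V / A = 40.7 mm.

d ≈ 40.7 mm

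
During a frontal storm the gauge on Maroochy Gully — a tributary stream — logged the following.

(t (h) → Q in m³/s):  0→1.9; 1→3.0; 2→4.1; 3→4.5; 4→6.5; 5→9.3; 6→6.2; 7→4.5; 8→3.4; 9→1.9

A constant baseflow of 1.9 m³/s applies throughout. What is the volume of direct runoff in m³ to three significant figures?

V ≈ 94700 m³

Direct-runoff ordinates (Q − Q_b): 0.0, 1.1, 2.2, 2.6, 4.6, 7.4, 4.3, 2.6, 1.5, 0.0 m³/s.
ΣQ_DR = 26.30 m³/s.
With Δt = 1 h = 3600 s, V = ΣQ_DR · Δt = 26.30 × 3600 = 94700 m³.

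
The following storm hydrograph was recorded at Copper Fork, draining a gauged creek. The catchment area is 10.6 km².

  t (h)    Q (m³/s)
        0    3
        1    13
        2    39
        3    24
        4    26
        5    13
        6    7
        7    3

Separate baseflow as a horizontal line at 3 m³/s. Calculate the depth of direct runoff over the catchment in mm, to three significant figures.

Direct runoff: 0.0, 10.0, 36.0, 21.0, 23.0, 10.0, 4.0, 0.0 m³/s; ΣQ_DR = 104.0 m³/s.
V = ΣQ_DR · Δt = 104.0 × 3600 s = 3.744 × 10^5 m³.
Over A = 10.6 km², depth = V / A = 35.3 mm.

d ≈ 35.3 mm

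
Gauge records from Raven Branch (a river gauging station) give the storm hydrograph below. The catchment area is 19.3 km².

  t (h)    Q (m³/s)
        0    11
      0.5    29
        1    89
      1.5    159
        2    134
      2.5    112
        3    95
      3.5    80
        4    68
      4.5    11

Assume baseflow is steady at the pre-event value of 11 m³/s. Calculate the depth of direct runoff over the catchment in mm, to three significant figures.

d ≈ 63.2 mm

Direct runoff: 0.0, 18.0, 78.0, 148.0, 123.0, 101.0, 84.0, 69.0, 57.0, 0.0 m³/s; ΣQ_DR = 678.0 m³/s.
V = ΣQ_DR · Δt = 678.0 × 1800 s = 1.220 × 10^6 m³.
Over A = 19.3 km², depth = V / A = 63.2 mm.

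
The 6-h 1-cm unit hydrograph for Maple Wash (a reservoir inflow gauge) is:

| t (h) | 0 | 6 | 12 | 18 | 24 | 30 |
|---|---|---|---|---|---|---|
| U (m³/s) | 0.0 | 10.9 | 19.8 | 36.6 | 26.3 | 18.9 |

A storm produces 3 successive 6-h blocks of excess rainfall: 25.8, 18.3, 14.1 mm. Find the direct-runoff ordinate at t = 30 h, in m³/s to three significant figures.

Q ≈ 148 m³/s

By discrete convolution, Q_j = Σ (P_i / 10 mm) · U_{j−i}.
At t = 30 h (j=5): Q = (25.8/10)·18.9 + (18.3/10)·26.3 + (14.1/10)·36.6 = 148 m³/s.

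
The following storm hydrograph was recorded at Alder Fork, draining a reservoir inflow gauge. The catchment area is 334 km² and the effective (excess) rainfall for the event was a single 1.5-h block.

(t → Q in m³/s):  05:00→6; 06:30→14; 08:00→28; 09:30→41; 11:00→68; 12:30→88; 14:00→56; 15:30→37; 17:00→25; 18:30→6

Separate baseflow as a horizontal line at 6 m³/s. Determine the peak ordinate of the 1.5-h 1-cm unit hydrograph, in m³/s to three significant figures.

Direct runoff: 0.0, 8.0, 22.0, 35.0, 62.0, 82.0, 50.0, 31.0, 19.0, 0.0 m³/s; ΣQ_DR = 309.0 m³/s, peak = 82.0 m³/s.
Runoff depth d = ΣQ_DR·Δt / A = 309.0 × 5400 / (334 km²) = 4.996 mm.
The 1-cm UH is the DRH scaled by (10 mm)/d, so U_p = 82.0 × 10/4.996 = 164 m³/s.

U_p ≈ 164 m³/s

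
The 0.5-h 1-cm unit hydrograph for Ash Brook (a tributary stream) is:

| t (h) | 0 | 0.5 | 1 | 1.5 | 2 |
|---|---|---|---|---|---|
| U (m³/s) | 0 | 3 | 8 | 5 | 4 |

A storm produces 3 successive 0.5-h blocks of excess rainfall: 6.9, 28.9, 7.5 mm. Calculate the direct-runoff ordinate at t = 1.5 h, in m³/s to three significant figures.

Q ≈ 28.8 m³/s

By discrete convolution, Q_j = Σ (P_i / 10 mm) · U_{j−i}.
At t = 1.5 h (j=3): Q = (6.9/10)·5 + (28.9/10)·8 + (7.5/10)·3 = 28.8 m³/s.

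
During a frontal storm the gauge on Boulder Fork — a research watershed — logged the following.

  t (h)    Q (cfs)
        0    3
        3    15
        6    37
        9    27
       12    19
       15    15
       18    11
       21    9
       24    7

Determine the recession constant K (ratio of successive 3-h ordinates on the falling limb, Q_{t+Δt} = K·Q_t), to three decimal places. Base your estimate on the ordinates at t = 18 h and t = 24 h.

Using the recession-limb readings at t = 18 h and t = 24 h: Q falls from 11 to 7 cfs over 2 intervals.
K = (Q₂/Q₁)^(1/2) = (7/11)^(1/2) = 0.798.

K ≈ 0.798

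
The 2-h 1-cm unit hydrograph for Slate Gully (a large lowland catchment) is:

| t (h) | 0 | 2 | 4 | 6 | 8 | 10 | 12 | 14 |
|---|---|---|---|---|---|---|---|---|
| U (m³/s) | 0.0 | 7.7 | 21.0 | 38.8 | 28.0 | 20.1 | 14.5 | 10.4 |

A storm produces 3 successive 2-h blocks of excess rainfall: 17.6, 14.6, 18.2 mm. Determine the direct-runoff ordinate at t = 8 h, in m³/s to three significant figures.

By discrete convolution, Q_j = Σ (P_i / 10 mm) · U_{j−i}.
At t = 8 h (j=4): Q = (17.6/10)·28.0 + (14.6/10)·38.8 + (18.2/10)·21.0 = 144 m³/s.

Q ≈ 144 m³/s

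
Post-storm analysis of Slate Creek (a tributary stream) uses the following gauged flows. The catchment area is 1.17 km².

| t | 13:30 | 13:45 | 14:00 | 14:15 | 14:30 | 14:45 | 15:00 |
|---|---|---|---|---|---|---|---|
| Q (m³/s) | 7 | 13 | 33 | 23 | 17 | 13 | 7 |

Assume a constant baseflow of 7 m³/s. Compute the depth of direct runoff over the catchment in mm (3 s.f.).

Direct runoff: 0.0, 6.0, 26.0, 16.0, 10.0, 6.0, 0.0 m³/s; ΣQ_DR = 64.00 m³/s.
V = ΣQ_DR · Δt = 64.00 × 900 s = 57600 m³.
Over A = 1.17 km², depth = V / A = 49.2 mm.

d ≈ 49.2 mm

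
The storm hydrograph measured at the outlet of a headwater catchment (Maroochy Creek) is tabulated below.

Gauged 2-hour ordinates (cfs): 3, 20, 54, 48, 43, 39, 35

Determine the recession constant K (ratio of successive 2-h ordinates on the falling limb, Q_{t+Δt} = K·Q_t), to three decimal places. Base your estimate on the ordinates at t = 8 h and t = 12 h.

K ≈ 0.902

Using the recession-limb readings at t = 8 h and t = 12 h: Q falls from 43 to 35 cfs over 2 intervals.
K = (Q₂/Q₁)^(1/2) = (35/43)^(1/2) = 0.902.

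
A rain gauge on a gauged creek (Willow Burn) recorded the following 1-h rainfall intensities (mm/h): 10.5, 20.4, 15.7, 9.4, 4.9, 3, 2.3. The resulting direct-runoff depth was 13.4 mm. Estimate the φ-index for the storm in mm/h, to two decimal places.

φ ≈ 11.35 mm/h

Only the 2 blocks with intensity above φ contribute runoff: 20.4, 15.7 mm/h.
Σ(I−φ)·Δt = d  ⇒  (20.4+15.7 − 2φ)·1 = 13.4
φ = (36.10 − 13.4/1) / 2 = 11.35 mm/h.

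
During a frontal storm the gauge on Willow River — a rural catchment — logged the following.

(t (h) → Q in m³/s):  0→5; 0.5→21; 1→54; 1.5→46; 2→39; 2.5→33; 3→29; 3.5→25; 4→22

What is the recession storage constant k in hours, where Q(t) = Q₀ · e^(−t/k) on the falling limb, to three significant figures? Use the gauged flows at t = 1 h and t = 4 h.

On the falling limb, Q drops from 54 to 22 m³/s between t = 1 h and t = 4 h (Δt = 3 h).
k = −Δt / ln(Q₂/Q₁) = −3 / ln(22/54) = 3.34 h.

k ≈ 3.34 h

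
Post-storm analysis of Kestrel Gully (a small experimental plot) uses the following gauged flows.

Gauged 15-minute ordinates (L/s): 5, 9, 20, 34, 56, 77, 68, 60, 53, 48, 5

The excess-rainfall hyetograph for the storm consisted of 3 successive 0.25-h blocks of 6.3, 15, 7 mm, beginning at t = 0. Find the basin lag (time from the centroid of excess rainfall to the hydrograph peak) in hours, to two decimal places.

t_L ≈ 0.87 h

Centroid of excess rainfall: t_c = Σ P_i·t̄_i / ΣP_i = 0.3812 h (block centres at 0.125, 0.375, 0.625 h).
Hydrograph peak occurs at t = 1.25 h, so basin lag t_L = 1.25 − 0.3812 = 0.87 h.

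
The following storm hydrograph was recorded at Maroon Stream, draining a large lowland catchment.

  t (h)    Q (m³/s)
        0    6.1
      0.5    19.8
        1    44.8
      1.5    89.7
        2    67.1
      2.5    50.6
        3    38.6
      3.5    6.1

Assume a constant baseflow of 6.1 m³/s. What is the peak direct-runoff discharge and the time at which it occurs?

Q_p = 83.6 m³/s at t = 1.5 h

Subtracting baseflow gives direct-runoff ordinates: 0.0, 13.7, 38.7, 83.6, 61.0, 44.5, 32.5, 0.0 m³/s.
The maximum is 83.6 m³/s, occurring at the reading for t = 1.5 h.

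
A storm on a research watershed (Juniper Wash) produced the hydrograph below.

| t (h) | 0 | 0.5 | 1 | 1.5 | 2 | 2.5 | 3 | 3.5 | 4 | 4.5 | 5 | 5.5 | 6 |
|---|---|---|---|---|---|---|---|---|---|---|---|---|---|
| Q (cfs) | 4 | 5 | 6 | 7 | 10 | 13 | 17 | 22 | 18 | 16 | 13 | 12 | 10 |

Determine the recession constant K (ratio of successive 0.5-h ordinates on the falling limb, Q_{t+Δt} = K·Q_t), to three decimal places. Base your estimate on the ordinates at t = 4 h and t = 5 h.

Using the recession-limb readings at t = 4 h and t = 5 h: Q falls from 18 to 13 cfs over 2 intervals.
K = (Q₂/Q₁)^(1/2) = (13/18)^(1/2) = 0.850.

K ≈ 0.850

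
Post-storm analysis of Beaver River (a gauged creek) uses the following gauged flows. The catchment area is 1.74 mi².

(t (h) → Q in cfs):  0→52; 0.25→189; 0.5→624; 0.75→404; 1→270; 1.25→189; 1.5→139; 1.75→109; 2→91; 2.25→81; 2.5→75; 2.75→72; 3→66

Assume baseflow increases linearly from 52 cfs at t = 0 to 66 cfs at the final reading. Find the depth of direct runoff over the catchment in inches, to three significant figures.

Direct runoff: 0.00, 135.83, 569.67, 348.50, 213.33, 131.17, 80.00, 48.83, 29.67, 18.50, 11.33, 7.17, 0.00 cfs; ΣQ_DR = 1594 cfs.
V = ΣQ_DR · Δt = 1594 × 900 s = 1.435 × 10^6 ft³.
Over A = 1.74 mi², depth = V / A = 0.355 in.

d ≈ 0.355 in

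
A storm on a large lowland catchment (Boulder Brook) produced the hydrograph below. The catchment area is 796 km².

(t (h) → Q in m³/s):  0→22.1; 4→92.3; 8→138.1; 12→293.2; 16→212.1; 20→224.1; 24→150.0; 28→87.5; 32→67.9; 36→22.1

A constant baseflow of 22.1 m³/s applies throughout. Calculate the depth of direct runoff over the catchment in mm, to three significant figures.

d ≈ 19.7 mm

Direct runoff: 0.0, 70.2, 116.0, 271.1, 190.0, 202.0, 127.9, 65.4, 45.8, 0.0 m³/s; ΣQ_DR = 1088 m³/s.
V = ΣQ_DR · Δt = 1088 × 14400 s = 1.567 × 10^7 m³.
Over A = 796 km², depth = V / A = 19.7 mm.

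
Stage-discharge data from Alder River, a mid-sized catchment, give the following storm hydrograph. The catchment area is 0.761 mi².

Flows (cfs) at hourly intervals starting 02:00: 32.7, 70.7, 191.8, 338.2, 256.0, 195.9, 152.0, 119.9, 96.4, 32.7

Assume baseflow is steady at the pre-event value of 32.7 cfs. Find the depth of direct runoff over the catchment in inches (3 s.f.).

d ≈ 2.36 in

Direct runoff: 0.0, 38.0, 159.1, 305.5, 223.3, 163.2, 119.3, 87.2, 63.7, 0.0 cfs; ΣQ_DR = 1159 cfs.
V = ΣQ_DR · Δt = 1159 × 3600 s = 4.173 × 10^6 ft³.
Over A = 0.761 mi², depth = V / A = 2.36 in.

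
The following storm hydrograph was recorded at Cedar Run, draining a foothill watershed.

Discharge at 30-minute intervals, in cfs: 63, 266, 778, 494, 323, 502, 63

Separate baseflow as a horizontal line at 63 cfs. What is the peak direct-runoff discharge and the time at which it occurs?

Subtracting baseflow gives direct-runoff ordinates: 0.0, 203.0, 715.0, 431.0, 260.0, 439.0, 0.0 cfs.
The maximum is 715.0 cfs, occurring at the reading for t = 1 h.

Q_p = 715.0 cfs at t = 1 h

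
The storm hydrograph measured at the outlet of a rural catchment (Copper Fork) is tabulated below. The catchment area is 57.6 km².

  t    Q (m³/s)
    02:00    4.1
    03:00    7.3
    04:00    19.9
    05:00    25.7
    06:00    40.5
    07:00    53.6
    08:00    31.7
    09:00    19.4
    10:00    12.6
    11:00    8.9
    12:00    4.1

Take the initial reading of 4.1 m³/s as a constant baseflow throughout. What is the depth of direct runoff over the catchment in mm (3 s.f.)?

Direct runoff: 0.0, 3.2, 15.8, 21.6, 36.4, 49.5, 27.6, 15.3, 8.5, 4.8, 0.0 m³/s; ΣQ_DR = 182.7 m³/s.
V = ΣQ_DR · Δt = 182.7 × 3600 s = 6.577 × 10^5 m³.
Over A = 57.6 km², depth = V / A = 11.4 mm.

d ≈ 11.4 mm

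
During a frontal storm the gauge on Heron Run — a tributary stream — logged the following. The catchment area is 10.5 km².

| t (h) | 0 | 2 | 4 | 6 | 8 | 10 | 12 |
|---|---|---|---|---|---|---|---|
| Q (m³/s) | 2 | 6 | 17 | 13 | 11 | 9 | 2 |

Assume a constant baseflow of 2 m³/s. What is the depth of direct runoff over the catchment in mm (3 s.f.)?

d ≈ 31.5 mm

Direct runoff: 0.0, 4.0, 15.0, 11.0, 9.0, 7.0, 0.0 m³/s; ΣQ_DR = 46.00 m³/s.
V = ΣQ_DR · Δt = 46.00 × 7200 s = 3.312 × 10^5 m³.
Over A = 10.5 km², depth = V / A = 31.5 mm.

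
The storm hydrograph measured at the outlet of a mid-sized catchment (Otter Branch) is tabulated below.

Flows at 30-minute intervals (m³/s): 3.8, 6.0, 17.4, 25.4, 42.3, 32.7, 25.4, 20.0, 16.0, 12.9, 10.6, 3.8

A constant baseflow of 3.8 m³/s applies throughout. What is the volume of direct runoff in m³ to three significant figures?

Direct-runoff ordinates (Q − Q_b): 0.0, 2.2, 13.6, 21.6, 38.5, 28.9, 21.6, 16.2, 12.2, 9.1, 6.8, 0.0 m³/s.
ΣQ_DR = 170.7 m³/s.
With Δt = 0.5 h = 1800 s, V = ΣQ_DR · Δt = 170.7 × 1800 = 3.07 × 10^5 m³.

V ≈ 3.07 × 10^5 m³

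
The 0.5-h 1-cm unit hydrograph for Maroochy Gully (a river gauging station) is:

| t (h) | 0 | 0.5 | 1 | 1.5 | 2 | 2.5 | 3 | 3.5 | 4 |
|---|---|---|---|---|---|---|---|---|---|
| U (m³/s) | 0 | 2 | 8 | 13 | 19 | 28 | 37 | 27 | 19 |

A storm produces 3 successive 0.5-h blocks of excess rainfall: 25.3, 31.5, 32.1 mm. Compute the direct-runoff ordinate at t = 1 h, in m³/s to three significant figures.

Q ≈ 26.5 m³/s

By discrete convolution, Q_j = Σ (P_i / 10 mm) · U_{j−i}.
At t = 1 h (j=2): Q = (25.3/10)·8 + (31.5/10)·2 + (32.1/10)·0 = 26.5 m³/s.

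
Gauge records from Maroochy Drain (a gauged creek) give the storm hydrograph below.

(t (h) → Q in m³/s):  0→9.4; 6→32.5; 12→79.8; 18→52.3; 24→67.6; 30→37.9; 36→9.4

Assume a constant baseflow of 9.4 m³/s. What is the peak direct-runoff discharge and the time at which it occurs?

Subtracting baseflow gives direct-runoff ordinates: 0.0, 23.1, 70.4, 42.9, 58.2, 28.5, 0.0 m³/s.
The maximum is 70.4 m³/s, occurring at the reading for t = 12 h.

Q_p = 70.4 m³/s at t = 12 h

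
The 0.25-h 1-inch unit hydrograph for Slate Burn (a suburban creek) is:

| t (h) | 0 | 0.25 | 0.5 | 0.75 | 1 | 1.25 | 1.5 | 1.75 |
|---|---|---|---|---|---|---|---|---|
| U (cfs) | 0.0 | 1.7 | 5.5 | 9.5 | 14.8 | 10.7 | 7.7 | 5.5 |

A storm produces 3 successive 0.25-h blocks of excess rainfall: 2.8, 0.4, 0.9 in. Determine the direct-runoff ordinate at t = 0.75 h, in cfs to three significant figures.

Q ≈ 30.3 cfs

By discrete convolution, Q_j = Σ (P_i / 1 in) · U_{j−i}.
At t = 0.75 h (j=3): Q = (2.8/1)·9.5 + (0.4/1)·5.5 + (0.9/1)·1.7 = 30.3 cfs.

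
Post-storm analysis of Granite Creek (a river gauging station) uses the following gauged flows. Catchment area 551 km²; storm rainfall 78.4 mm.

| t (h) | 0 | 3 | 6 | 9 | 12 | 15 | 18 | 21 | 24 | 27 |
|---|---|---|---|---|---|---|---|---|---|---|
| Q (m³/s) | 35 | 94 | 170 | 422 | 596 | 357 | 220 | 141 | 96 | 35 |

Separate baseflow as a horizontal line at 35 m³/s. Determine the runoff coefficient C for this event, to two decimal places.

C ≈ 0.45

ΣQ_DR = 1816 m³/s; V = ΣQ_DR·Δt = 1.961 × 10^7 m³.
Runoff depth d = V / A = 35.59 mm.
C = d / P = 35.59 / 78.4 = 0.45.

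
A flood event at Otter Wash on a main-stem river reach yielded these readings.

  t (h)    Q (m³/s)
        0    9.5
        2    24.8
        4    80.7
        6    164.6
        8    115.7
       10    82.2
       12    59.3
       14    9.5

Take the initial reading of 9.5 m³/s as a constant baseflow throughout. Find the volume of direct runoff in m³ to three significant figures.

Direct-runoff ordinates (Q − Q_b): 0.0, 15.3, 71.2, 155.1, 106.2, 72.7, 49.8, 0.0 m³/s.
ΣQ_DR = 470.3 m³/s.
With Δt = 2 h = 7200 s, V = ΣQ_DR · Δt = 470.3 × 7200 = 3.39 × 10^6 m³.

V ≈ 3.39 × 10^6 m³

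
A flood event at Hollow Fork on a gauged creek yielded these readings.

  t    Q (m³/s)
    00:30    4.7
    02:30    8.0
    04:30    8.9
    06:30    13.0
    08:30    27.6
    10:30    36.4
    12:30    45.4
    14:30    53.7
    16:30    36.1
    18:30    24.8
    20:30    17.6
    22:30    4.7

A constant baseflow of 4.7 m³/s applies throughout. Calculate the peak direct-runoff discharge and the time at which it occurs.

Subtracting baseflow gives direct-runoff ordinates: 0.0, 3.3, 4.2, 8.3, 22.9, 31.7, 40.7, 49.0, 31.4, 20.1, 12.9, 0.0 m³/s.
The maximum is 49.0 m³/s, occurring at the reading for t = 14:30.

Q_p = 49.0 m³/s at t = 14:30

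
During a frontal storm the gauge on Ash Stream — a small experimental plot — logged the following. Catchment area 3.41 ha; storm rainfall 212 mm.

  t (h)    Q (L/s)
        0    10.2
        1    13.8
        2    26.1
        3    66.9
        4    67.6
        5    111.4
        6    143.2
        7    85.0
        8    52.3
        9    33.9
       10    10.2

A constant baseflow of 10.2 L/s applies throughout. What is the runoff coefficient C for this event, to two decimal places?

C ≈ 0.25

ΣQ_DR = 508.4 L/s; V = ΣQ_DR·Δt = 1.830 × 10^6 L.
Runoff depth d = V / A = 53.67 mm.
C = d / P = 53.67 / 212 = 0.25.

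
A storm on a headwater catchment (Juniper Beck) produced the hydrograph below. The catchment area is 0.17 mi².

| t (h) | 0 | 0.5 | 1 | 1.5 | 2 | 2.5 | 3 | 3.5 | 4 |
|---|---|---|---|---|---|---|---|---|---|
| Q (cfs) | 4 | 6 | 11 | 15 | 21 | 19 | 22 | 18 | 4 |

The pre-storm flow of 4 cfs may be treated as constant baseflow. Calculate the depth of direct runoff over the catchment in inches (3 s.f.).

d ≈ 0.383 in

Direct runoff: 0.0, 2.0, 7.0, 11.0, 17.0, 15.0, 18.0, 14.0, 0.0 cfs; ΣQ_DR = 84.00 cfs.
V = ΣQ_DR · Δt = 84.00 × 1800 s = 1.512 × 10^5 ft³.
Over A = 0.17 mi², depth = V / A = 0.383 in.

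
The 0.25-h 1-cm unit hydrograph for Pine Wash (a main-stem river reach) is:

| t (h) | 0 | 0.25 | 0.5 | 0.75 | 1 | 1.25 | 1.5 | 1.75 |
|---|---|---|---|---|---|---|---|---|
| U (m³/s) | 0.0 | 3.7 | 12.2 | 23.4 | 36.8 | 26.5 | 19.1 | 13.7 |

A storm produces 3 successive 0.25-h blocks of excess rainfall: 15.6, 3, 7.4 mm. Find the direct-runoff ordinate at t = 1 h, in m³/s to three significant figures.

By discrete convolution, Q_j = Σ (P_i / 10 mm) · U_{j−i}.
At t = 1 h (j=4): Q = (15.6/10)·36.8 + (3/10)·23.4 + (7.4/10)·12.2 = 73.5 m³/s.

Q ≈ 73.5 m³/s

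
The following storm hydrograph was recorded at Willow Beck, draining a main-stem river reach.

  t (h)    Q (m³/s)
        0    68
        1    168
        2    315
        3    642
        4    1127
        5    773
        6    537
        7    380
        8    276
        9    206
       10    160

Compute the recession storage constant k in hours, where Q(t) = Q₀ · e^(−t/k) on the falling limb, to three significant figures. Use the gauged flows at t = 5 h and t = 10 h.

k ≈ 3.17 h

On the falling limb, Q drops from 773 to 160 m³/s between t = 5 h and t = 10 h (Δt = 5 h).
k = −Δt / ln(Q₂/Q₁) = −5 / ln(160/773) = 3.17 h.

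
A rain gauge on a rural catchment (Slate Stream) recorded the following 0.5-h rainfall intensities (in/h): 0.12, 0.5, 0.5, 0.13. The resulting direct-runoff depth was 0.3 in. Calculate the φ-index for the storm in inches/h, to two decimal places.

φ ≈ 0.20 in/h

Only the 2 blocks with intensity above φ contribute runoff: 0.5, 0.5 in/h.
Σ(I−φ)·Δt = d  ⇒  (0.5+0.5 − 2φ)·0.5 = 0.3
φ = (1.000 − 0.3/0.5) / 2 = 0.20 in/h.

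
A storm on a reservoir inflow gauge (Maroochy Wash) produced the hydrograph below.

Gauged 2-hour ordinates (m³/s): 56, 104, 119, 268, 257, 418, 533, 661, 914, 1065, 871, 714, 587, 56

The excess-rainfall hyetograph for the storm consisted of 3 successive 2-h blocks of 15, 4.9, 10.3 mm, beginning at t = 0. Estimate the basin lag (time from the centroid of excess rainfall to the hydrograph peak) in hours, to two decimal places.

t_L ≈ 15.31 h

Centroid of excess rainfall: t_c = Σ P_i·t̄_i / ΣP_i = 2.6887 h (block centres at 1, 3, 5 h).
Hydrograph peak occurs at t = 18 h, so basin lag t_L = 18 − 2.6887 = 15.31 h.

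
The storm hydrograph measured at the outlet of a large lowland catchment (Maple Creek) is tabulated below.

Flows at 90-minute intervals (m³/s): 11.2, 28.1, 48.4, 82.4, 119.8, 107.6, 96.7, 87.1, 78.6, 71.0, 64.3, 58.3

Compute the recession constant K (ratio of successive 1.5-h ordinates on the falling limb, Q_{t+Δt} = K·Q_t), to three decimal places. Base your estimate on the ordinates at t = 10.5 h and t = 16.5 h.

Using the recession-limb readings at t = 10.5 h and t = 16.5 h: Q falls from 87.1 to 58.3 m³/s over 4 intervals.
K = (Q₂/Q₁)^(1/4) = (58.3/87.1)^(1/4) = 0.905.

K ≈ 0.905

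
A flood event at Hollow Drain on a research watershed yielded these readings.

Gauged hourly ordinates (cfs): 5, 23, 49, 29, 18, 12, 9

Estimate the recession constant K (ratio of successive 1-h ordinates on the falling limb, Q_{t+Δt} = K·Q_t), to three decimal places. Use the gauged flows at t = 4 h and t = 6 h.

K ≈ 0.707

Using the recession-limb readings at t = 4 h and t = 6 h: Q falls from 18 to 9 cfs over 2 intervals.
K = (Q₂/Q₁)^(1/2) = (9/18)^(1/2) = 0.707.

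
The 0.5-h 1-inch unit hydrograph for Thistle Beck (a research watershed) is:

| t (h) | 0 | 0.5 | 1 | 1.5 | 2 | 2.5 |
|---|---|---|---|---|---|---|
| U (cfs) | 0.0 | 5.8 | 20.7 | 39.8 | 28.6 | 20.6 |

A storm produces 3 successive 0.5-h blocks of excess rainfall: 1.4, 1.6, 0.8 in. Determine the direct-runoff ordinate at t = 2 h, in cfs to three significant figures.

Q ≈ 120 cfs

By discrete convolution, Q_j = Σ (P_i / 1 in) · U_{j−i}.
At t = 2 h (j=4): Q = (1.4/1)·28.6 + (1.6/1)·39.8 + (0.8/1)·20.7 = 120 cfs.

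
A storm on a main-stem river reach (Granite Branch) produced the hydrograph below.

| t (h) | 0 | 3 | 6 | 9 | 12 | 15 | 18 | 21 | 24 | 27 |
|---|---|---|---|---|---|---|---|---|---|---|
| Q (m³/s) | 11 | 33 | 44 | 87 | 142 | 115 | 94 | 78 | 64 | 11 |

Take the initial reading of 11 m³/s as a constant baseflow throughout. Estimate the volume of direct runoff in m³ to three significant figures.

Direct-runoff ordinates (Q − Q_b): 0.0, 22.0, 33.0, 76.0, 131.0, 104.0, 83.0, 67.0, 53.0, 0.0 m³/s.
ΣQ_DR = 569.0 m³/s.
With Δt = 3 h = 10800 s, V = ΣQ_DR · Δt = 569.0 × 10800 = 6.15 × 10^6 m³.

V ≈ 6.15 × 10^6 m³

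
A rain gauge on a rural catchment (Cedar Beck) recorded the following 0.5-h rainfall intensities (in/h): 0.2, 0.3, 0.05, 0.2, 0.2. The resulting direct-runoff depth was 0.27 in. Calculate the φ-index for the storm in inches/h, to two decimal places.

Only the 4 blocks with intensity above φ contribute runoff: 0.2, 0.3, 0.2, 0.2 in/h.
Σ(I−φ)·Δt = d  ⇒  (0.2+0.3+0.2+0.2 − 4φ)·0.5 = 0.27
φ = (0.9000 − 0.27/0.5) / 4 = 0.09 in/h.

φ ≈ 0.09 in/h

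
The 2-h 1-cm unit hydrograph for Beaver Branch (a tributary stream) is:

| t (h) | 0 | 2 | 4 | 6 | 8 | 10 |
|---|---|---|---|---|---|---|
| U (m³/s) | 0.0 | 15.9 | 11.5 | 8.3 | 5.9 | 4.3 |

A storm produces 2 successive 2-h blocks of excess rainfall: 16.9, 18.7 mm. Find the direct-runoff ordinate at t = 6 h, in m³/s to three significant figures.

By discrete convolution, Q_j = Σ (P_i / 10 mm) · U_{j−i}.
At t = 6 h (j=3): Q = (16.9/10)·8.3 + (18.7/10)·11.5 = 35.5 m³/s.

Q ≈ 35.5 m³/s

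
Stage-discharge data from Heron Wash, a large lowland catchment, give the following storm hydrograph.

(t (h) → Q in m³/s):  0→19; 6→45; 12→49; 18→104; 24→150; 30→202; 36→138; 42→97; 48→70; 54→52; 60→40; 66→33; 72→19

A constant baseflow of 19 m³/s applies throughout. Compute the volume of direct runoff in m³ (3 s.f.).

Direct-runoff ordinates (Q − Q_b): 0.0, 26.0, 30.0, 85.0, 131.0, 183.0, 119.0, 78.0, 51.0, 33.0, 21.0, 14.0, 0.0 m³/s.
ΣQ_DR = 771.0 m³/s.
With Δt = 6 h = 21600 s, V = ΣQ_DR · Δt = 771.0 × 21600 = 1.67 × 10^7 m³.

V ≈ 1.67 × 10^7 m³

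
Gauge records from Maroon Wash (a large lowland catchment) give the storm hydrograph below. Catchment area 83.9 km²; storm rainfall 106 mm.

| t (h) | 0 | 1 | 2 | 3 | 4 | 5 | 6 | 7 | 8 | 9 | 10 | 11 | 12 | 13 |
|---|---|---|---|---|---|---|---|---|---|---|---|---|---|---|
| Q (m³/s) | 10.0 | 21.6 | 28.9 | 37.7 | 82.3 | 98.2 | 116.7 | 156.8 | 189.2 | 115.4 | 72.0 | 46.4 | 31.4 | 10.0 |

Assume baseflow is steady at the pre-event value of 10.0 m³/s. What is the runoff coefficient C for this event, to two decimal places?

C ≈ 0.35

ΣQ_DR = 876.6 m³/s; V = ΣQ_DR·Δt = 3.156 × 10^6 m³.
Runoff depth d = V / A = 37.61 mm.
C = d / P = 37.61 / 106 = 0.35.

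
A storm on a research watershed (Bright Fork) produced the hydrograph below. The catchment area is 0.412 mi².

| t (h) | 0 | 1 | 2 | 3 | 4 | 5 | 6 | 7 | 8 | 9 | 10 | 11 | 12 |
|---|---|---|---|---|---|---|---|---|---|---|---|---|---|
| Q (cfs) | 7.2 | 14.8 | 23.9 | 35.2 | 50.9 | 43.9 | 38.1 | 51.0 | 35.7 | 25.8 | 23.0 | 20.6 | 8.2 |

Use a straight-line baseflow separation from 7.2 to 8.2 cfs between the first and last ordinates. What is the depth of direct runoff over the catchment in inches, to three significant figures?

d ≈ 1.05 in

Direct runoff: 0.00, 7.52, 16.53, 27.75, 43.37, 36.28, 30.40, 43.22, 27.83, 17.85, 14.97, 12.48, 0.00 cfs; ΣQ_DR = 278.2 cfs.
V = ΣQ_DR · Δt = 278.2 × 3600 s = 1.002 × 10^6 ft³.
Over A = 0.412 mi², depth = V / A = 1.05 in.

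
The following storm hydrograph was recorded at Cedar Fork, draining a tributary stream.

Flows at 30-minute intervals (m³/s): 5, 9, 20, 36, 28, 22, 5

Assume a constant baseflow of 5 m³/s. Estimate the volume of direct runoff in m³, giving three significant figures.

Direct-runoff ordinates (Q − Q_b): 0.0, 4.0, 15.0, 31.0, 23.0, 17.0, 0.0 m³/s.
ΣQ_DR = 90.00 m³/s.
With Δt = 0.5 h = 1800 s, V = ΣQ_DR · Δt = 90.00 × 1800 = 1.62 × 10^5 m³.

V ≈ 1.62 × 10^5 m³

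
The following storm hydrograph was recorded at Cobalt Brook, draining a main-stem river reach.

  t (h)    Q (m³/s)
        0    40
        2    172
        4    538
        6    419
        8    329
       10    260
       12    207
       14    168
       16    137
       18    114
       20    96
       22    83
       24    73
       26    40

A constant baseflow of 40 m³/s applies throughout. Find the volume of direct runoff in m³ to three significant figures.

V ≈ 1.52 × 10^7 m³

Direct-runoff ordinates (Q − Q_b): 0.0, 132.0, 498.0, 379.0, 289.0, 220.0, 167.0, 128.0, 97.0, 74.0, 56.0, 43.0, 33.0, 0.0 m³/s.
ΣQ_DR = 2116 m³/s.
With Δt = 2 h = 7200 s, V = ΣQ_DR · Δt = 2116 × 7200 = 1.52 × 10^7 m³.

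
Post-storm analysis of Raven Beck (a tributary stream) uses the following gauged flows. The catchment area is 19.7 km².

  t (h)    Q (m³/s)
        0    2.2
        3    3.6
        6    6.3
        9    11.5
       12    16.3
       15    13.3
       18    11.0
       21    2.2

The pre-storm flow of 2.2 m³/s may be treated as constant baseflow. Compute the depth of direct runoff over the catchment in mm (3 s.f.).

d ≈ 26.8 mm

Direct runoff: 0.0, 1.4, 4.1, 9.3, 14.1, 11.1, 8.8, 0.0 m³/s; ΣQ_DR = 48.80 m³/s.
V = ΣQ_DR · Δt = 48.80 × 10800 s = 5.270 × 10^5 m³.
Over A = 19.7 km², depth = V / A = 26.8 mm.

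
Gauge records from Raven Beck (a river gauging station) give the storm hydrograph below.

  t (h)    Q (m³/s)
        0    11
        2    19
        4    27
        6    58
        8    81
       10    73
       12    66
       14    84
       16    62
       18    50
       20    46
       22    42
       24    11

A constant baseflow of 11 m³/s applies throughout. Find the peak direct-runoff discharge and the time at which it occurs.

Q_p = 73.0 m³/s at t = 14 h

Subtracting baseflow gives direct-runoff ordinates: 0.0, 8.0, 16.0, 47.0, 70.0, 62.0, 55.0, 73.0, 51.0, 39.0, 35.0, 31.0, 0.0 m³/s.
The maximum is 73.0 m³/s, occurring at the reading for t = 14 h.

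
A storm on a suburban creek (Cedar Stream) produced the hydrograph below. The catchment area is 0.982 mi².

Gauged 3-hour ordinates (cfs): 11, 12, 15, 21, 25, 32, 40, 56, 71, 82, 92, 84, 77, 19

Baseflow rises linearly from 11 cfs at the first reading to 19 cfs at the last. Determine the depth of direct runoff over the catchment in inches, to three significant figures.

d ≈ 2.02 in

Direct runoff: 0.00, 0.38, 2.77, 8.15, 11.54, 17.92, 25.31, 40.69, 55.08, 65.46, 74.85, 66.23, 58.62, 0.00 cfs; ΣQ_DR = 427.0 cfs.
V = ΣQ_DR · Δt = 427.0 × 10800 s = 4.612 × 10^6 ft³.
Over A = 0.982 mi², depth = V / A = 2.02 in.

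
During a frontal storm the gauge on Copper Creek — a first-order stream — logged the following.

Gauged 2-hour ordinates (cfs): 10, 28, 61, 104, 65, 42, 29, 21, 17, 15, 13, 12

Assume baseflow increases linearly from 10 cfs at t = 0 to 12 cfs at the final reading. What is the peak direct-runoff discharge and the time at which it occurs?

Subtracting baseflow gives direct-runoff ordinates: 0.00, 17.82, 50.64, 93.45, 54.27, 31.09, 17.91, 9.73, 5.55, 3.36, 1.18, 0.00 cfs.
The maximum is 93.45 cfs, occurring at the reading for t = 6 h.

Q_p = 93.45 cfs at t = 6 h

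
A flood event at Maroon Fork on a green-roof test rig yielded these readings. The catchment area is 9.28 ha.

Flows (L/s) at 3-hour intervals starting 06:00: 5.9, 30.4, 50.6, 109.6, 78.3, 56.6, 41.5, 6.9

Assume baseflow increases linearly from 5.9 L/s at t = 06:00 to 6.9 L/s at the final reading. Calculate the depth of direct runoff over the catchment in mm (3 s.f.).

d ≈ 38.2 mm

Direct runoff: 0.00, 24.36, 44.41, 103.27, 71.83, 49.99, 34.74, 0.00 L/s; ΣQ_DR = 328.6 L/s.
V = ΣQ_DR · Δt = 328.6 × 10800 s = 3.549 × 10^6 L.
Over A = 9.28 ha, depth = V / A = 38.2 mm.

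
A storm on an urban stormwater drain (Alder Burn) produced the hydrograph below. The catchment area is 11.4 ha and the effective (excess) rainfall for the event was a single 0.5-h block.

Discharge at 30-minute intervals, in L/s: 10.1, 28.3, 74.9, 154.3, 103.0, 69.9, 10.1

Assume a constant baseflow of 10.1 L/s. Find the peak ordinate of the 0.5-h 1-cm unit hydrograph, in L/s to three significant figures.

U_p ≈ 240 L/s

Direct runoff: 0.0, 18.2, 64.8, 144.2, 92.9, 59.8, 0.0 L/s; ΣQ_DR = 379.9 L/s, peak = 144.2 L/s.
Runoff depth d = ΣQ_DR·Δt / A = 379.9 × 1800 / (11.4 ha) = 5.998 mm.
The 1-cm UH is the DRH scaled by (10 mm)/d, so U_p = 144.2 × 10/5.998 = 240 L/s.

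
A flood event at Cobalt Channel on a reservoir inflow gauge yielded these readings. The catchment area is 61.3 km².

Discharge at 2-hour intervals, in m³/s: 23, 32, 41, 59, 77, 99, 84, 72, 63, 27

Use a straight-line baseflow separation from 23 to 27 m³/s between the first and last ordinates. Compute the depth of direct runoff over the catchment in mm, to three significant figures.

Direct runoff: 0.00, 8.56, 17.11, 34.67, 52.22, 73.78, 58.33, 45.89, 36.44, 0.00 m³/s; ΣQ_DR = 327.0 m³/s.
V = ΣQ_DR · Δt = 327.0 × 7200 s = 2.354 × 10^6 m³.
Over A = 61.3 km², depth = V / A = 38.4 mm.

d ≈ 38.4 mm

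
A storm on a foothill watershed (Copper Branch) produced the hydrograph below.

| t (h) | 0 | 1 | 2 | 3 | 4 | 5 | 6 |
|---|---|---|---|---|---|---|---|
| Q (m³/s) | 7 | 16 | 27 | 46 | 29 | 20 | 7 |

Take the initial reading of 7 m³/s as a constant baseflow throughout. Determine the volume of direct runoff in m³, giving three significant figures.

V ≈ 3.71 × 10^5 m³

Direct-runoff ordinates (Q − Q_b): 0.0, 9.0, 20.0, 39.0, 22.0, 13.0, 0.0 m³/s.
ΣQ_DR = 103.0 m³/s.
With Δt = 1 h = 3600 s, V = ΣQ_DR · Δt = 103.0 × 3600 = 3.71 × 10^5 m³.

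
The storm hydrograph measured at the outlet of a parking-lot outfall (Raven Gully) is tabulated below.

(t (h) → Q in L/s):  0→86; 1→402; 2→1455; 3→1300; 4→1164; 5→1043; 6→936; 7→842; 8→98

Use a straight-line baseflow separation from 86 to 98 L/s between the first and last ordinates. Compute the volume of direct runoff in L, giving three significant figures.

Direct-runoff ordinates (Q − Q_b): 0.00, 314.50, 1366.00, 1209.50, 1072.00, 949.50, 841.00, 745.50, 0.00 L/s.
ΣQ_DR = 6498 L/s.
With Δt = 1 h = 3600 s, V = ΣQ_DR · Δt = 6498 × 3600 = 2.34 × 10^7 L.

V ≈ 2.34 × 10^7 L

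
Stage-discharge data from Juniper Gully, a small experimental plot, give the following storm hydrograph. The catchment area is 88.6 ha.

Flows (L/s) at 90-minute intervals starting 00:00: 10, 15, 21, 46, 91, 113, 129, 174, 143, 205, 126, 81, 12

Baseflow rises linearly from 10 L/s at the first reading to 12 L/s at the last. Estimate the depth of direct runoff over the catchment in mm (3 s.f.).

d ≈ 6.23 mm

Direct runoff: 0.00, 4.83, 10.67, 35.50, 80.33, 102.17, 118.00, 162.83, 131.67, 193.50, 114.33, 69.17, 0.00 L/s; ΣQ_DR = 1023 L/s.
V = ΣQ_DR · Δt = 1023 × 5400 s = 5.524 × 10^6 L.
Over A = 88.6 ha, depth = V / A = 6.23 mm.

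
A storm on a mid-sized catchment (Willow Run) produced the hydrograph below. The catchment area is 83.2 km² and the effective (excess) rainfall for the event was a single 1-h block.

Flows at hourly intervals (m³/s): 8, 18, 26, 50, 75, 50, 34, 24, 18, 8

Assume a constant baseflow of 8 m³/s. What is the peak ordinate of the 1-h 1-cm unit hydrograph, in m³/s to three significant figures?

Direct runoff: 0.0, 10.0, 18.0, 42.0, 67.0, 42.0, 26.0, 16.0, 10.0, 0.0 m³/s; ΣQ_DR = 231.0 m³/s, peak = 67.0 m³/s.
Runoff depth d = ΣQ_DR·Δt / A = 231.0 × 3600 / (83.2 km²) = 9.995 mm.
The 1-cm UH is the DRH scaled by (10 mm)/d, so U_p = 67.0 × 10/9.995 = 67.0 m³/s.

U_p ≈ 67.0 m³/s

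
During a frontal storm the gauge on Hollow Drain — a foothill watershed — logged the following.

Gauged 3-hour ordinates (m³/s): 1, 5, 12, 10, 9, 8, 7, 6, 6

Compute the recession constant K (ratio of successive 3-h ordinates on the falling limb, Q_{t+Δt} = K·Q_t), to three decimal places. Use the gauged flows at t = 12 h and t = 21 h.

Using the recession-limb readings at t = 12 h and t = 21 h: Q falls from 9 to 6 m³/s over 3 intervals.
K = (Q₂/Q₁)^(1/3) = (6/9)^(1/3) = 0.874.

K ≈ 0.874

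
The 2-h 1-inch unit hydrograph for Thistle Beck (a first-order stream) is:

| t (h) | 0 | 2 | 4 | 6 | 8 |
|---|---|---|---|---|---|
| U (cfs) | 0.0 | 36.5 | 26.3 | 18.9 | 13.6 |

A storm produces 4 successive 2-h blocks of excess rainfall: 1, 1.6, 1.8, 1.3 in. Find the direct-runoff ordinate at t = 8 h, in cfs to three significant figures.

By discrete convolution, Q_j = Σ (P_i / 1 in) · U_{j−i}.
At t = 8 h (j=4): Q = (1/1)·13.6 + (1.6/1)·18.9 + (1.8/1)·26.3 + (1.3/1)·36.5 = 139 cfs.

Q ≈ 139 cfs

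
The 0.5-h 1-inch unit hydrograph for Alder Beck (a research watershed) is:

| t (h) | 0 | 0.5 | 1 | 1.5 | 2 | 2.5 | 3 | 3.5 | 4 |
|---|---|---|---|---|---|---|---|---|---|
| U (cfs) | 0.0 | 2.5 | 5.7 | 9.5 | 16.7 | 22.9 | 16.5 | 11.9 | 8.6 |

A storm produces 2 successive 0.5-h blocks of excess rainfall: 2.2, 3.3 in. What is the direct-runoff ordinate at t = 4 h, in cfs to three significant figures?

Q ≈ 58.2 cfs

By discrete convolution, Q_j = Σ (P_i / 1 in) · U_{j−i}.
At t = 4 h (j=8): Q = (2.2/1)·8.6 + (3.3/1)·11.9 = 58.2 cfs.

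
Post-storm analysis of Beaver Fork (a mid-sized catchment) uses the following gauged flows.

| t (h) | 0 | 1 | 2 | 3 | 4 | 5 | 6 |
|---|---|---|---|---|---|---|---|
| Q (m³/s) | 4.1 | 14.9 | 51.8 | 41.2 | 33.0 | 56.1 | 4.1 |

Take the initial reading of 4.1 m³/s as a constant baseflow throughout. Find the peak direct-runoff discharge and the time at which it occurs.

Subtracting baseflow gives direct-runoff ordinates: 0.0, 10.8, 47.7, 37.1, 28.9, 52.0, 0.0 m³/s.
The maximum is 52.0 m³/s, occurring at the reading for t = 5 h.

Q_p = 52.0 m³/s at t = 5 h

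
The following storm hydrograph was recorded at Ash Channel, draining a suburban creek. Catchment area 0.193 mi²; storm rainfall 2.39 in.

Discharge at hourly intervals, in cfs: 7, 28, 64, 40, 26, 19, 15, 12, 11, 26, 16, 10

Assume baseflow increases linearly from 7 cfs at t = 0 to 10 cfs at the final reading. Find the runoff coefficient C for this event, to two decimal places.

ΣQ_DR = 172.0 cfs; V = ΣQ_DR·Δt = 6.192 × 10^5 ft³.
Runoff depth d = V / A = 1.381 in.
C = d / P = 1.381 / 2.39 = 0.58.

C ≈ 0.58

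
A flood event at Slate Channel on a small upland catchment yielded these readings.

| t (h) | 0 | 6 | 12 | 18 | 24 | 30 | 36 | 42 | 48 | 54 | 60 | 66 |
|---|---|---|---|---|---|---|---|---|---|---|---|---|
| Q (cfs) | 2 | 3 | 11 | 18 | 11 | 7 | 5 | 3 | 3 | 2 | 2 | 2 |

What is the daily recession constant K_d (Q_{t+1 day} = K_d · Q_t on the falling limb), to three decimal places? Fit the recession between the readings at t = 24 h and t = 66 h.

K_d ≈ 0.378

Between t = 24 h and t = 66 h the flow falls from 11 to 2 cfs over 7×6 h = 42 h.
Per-interval ratio K = (2/11)^(1/7) = 0.7839; K_d = K^(24/6) = 0.378.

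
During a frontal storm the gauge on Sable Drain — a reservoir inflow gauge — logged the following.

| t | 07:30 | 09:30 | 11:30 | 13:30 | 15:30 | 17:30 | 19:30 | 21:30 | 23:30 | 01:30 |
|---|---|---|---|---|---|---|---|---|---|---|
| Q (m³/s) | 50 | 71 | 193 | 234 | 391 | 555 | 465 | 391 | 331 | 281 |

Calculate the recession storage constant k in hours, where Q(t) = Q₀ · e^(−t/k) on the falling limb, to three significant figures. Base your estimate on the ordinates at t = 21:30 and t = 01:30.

On the falling limb, Q drops from 391 to 281 m³/s between t = 21:30 and t = 01:30 (Δt = 4 h).
k = −Δt / ln(Q₂/Q₁) = −4 / ln(281/391) = 12.1 h.

k ≈ 12.1 h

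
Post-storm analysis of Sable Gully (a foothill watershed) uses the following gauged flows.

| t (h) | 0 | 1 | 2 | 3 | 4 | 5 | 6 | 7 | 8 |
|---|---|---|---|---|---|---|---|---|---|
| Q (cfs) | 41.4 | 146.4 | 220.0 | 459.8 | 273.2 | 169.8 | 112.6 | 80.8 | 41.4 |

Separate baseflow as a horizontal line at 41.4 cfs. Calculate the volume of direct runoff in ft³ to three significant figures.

Direct-runoff ordinates (Q − Q_b): 0.0, 105.0, 178.6, 418.4, 231.8, 128.4, 71.2, 39.4, 0.0 cfs.
ΣQ_DR = 1173 cfs.
With Δt = 1 h = 3600 s, V = ΣQ_DR · Δt = 1173 × 3600 = 4.22 × 10^6 ft³.

V ≈ 4.22 × 10^6 ft³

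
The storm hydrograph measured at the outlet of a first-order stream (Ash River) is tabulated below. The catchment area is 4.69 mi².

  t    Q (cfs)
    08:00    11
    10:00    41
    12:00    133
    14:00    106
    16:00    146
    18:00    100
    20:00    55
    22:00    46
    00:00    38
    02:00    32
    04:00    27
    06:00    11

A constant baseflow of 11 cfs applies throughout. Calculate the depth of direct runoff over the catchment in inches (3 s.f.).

d ≈ 0.406 in

Direct runoff: 0.0, 30.0, 122.0, 95.0, 135.0, 89.0, 44.0, 35.0, 27.0, 21.0, 16.0, 0.0 cfs; ΣQ_DR = 614.0 cfs.
V = ΣQ_DR · Δt = 614.0 × 7200 s = 4.421 × 10^6 ft³.
Over A = 4.69 mi², depth = V / A = 0.406 in.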